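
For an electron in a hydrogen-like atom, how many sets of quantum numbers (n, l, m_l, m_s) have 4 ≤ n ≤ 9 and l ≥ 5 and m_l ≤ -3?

80

Count contributing orbitals for each principal shell:
n=6 → 3; n=7 → 7; n=8 → 12; n=9 → 18.
Orbitals: 3 + 7 + 12 + 18 = 40. Including both spin states (m_s = ±1/2) gives 2 × 40 = 80 states.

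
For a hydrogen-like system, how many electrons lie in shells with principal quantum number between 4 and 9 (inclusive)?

542

Shell n has n² orbitals: 4²=16 + 5²=25 + 6²=36 + 7²=49 + 8²=64 + 9²=81 = 271 orbitals.
Two spin states per orbital: 2 × 271 = 542 electrons.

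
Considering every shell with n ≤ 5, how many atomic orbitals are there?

Total orbitals = 1² + 2² + 3² + 4² + 5² = 55.

55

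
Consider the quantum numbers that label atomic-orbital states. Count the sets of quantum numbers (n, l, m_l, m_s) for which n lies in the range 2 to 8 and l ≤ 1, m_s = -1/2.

Treat each shell separately and count matching orbitals:
n=2 → 4; n=3 → 4; n=4 → 4; n=5 → 4; n=6 → 4; n=7 → 4; n=8 → 4.
Orbitals: 4 + 4 + 4 + 4 + 4 + 4 + 4 = 28. With m_s fixed to -1/2 there is one state per orbital, so 28 states.

28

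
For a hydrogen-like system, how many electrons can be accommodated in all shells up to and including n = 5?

110

Total orbitals = 1² + 2² + 3² + 4² + 5² = 55. Doubling for spin gives 110 electrons.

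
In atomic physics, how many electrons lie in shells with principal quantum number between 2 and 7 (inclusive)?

278

Shell n has n² orbitals: 2²=4 + 3²=9 + 4²=16 + 5²=25 + 6²=36 + 7²=49 = 139 orbitals.
Two spin states per orbital: 2 × 139 = 278 electrons.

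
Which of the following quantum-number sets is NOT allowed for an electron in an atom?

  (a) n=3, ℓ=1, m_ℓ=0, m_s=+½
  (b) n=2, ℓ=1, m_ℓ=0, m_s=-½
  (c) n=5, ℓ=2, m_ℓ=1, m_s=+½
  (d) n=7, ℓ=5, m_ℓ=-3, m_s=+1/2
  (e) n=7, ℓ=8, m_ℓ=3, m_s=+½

(e) has ℓ = 8 ≥ n = 7, violating 0 ≤ ℓ ≤ n−1.
The remaining sets (a), (b), (c), (d) satisfy all four rules.

(e)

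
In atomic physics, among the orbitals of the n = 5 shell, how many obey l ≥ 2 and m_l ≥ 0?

With n = 5 the allowed l are 0, 1, …, 4.
The (l, m_l) pairs meeting l ≥ 2 and m_l ≥ 0 give: l=2 → 3; l=3 → 4; l=4 → 5.
Total orbitals: 3 + 4 + 5 = 12.

12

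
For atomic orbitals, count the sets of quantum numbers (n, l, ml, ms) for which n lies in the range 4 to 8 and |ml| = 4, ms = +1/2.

Work shell by shell — for each n, count the (l, ml) pairs that satisfy |ml| = 4:
n=5 → 2; n=6 → 4; n=7 → 6; n=8 → 8.
Orbitals: 2 + 4 + 6 + 8 = 20. With ms fixed to +1/2 there is one state per orbital, so 20 states.

20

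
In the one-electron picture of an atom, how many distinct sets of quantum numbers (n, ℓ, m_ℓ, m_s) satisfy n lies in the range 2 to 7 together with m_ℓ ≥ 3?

40

Count contributing orbitals for each principal shell:
n=4 → 1; n=5 → 3; n=6 → 6; n=7 → 10.
Orbitals: 1 + 3 + 6 + 10 = 20. Including both spin states (m_s = ±1/2) gives 2 × 20 = 40 states.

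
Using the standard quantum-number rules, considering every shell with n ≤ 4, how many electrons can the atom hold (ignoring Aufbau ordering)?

Total orbitals = 1² + 2² + 3² + 4² = 30. Doubling for spin gives 60 electrons.

60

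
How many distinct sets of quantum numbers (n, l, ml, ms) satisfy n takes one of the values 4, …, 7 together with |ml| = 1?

For each n in the range, tally the orbitals obeying |ml| = 1:
n=4 → 6; n=5 → 8; n=6 → 10; n=7 → 12.
Orbitals: 6 + 8 + 10 + 12 = 36. Including both spin states (ms = ±1/2) gives 2 × 36 = 72 states.

72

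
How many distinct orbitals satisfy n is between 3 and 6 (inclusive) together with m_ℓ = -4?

3

Work shell by shell — for each n, count the (ℓ, m_ℓ) pairs that satisfy m_ℓ = -4:
n=5 → 1; n=6 → 2.
Total orbitals: 1 + 2 = 3.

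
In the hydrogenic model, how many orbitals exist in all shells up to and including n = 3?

Total orbitals = 1² + 2² + 3² = 14.

14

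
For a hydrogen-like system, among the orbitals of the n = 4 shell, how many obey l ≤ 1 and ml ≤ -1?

Contributions: l=1 → 1.
Total orbitals: 1.

1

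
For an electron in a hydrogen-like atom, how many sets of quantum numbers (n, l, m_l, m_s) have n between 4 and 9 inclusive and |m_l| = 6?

Treat each shell separately and count matching orbitals:
n=7 → 2; n=8 → 4; n=9 → 6.
Orbitals: 2 + 4 + 6 = 12. Including both spin states (m_s = ±1/2) gives 2 × 12 = 24 states.

24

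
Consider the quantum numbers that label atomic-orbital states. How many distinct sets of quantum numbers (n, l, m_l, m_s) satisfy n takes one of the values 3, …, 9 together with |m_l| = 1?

140

Work shell by shell — for each n, count the (l, m_l) pairs that satisfy |m_l| = 1:
n=3 → 4; n=4 → 6; n=5 → 8; n=6 → 10; n=7 → 12; n=8 → 14; n=9 → 16.
Orbitals: 4 + 6 + 8 + 10 + 12 + 14 + 16 = 70. Including both spin states (m_s = ±1/2) gives 2 × 70 = 140 states.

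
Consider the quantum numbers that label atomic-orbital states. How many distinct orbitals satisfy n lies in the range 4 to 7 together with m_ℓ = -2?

Per-shell orbital counts meeting the constraint:
n=4 → 2; n=5 → 3; n=6 → 4; n=7 → 5.
Total orbitals: 2 + 3 + 4 + 5 = 14.

14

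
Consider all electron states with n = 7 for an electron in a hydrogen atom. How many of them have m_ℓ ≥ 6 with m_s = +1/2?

Go through ℓ = 0, …, 6 (the values permitted for n = 7).
Per ℓ-value: ℓ=6 → 1.
Orbitals: 1. With m_s fixed to a single value there is one state per orbital, giving 1 state.

1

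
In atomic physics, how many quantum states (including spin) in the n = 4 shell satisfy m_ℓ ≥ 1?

Orbitals with m_ℓ ≥ 1, by ℓ: ℓ=1 → 1; ℓ=2 → 2; ℓ=3 → 3.
Orbitals: 1 + 2 + 3 = 6. Each orbital carries two spin states, so 6 × 2 = 12 states.

12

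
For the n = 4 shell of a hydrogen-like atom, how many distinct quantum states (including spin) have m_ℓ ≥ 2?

The n = 4 shell has ℓ = 0 through 3; check each.
Orbitals with m_ℓ ≥ 2, by ℓ: ℓ=2 → 1; ℓ=3 → 2.
Orbitals: 1 + 2 = 3. Each orbital carries two spin states, so 3 × 2 = 6 states.

6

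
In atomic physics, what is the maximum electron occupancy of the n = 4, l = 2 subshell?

A subshell with l = 2 has 2l+1 = 5 orbitals, each holding 2 electrons (spin ±1/2), so 5 × 2 = 10.

10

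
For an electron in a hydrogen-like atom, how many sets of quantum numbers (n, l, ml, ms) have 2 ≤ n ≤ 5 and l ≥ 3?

Go shell by shell, enumerating (l, ml) with l ≥ 3:
n=4 → 7; n=5 → 16.
Orbitals: 7 + 16 = 23. Including both spin states (ms = ±1/2) gives 2 × 23 = 46 states.

46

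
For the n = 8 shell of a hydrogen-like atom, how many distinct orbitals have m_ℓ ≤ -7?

The n = 8 shell has ℓ = 0 through 7; check each.
Orbitals with m_ℓ ≤ -7, by ℓ: ℓ=7 → 1.
Total orbitals: 1.

1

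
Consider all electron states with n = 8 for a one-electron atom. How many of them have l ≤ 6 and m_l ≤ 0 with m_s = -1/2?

28

Per l-value: l=0 → 1; l=1 → 2; l=2 → 3; l=3 → 4; l=4 → 5; l=5 → 6; l=6 → 7.
Orbitals: 1 + 2 + 3 + 4 + 5 + 6 + 7 = 28. With m_s fixed to a single value there is one state per orbital, giving 28 states.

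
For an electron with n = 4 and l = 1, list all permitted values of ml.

ml takes every integer from −l to +l. With l = 1 that gives the 3 values -1, 0, 1.

-1, 0, 1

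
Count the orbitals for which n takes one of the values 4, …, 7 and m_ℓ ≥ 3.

20

For each n in the range, tally the orbitals obeying m_ℓ ≥ 3:
n=4 → 1; n=5 → 3; n=6 → 6; n=7 → 10.
Total orbitals: 1 + 3 + 6 + 10 = 20.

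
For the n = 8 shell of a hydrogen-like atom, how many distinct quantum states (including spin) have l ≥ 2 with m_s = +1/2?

60

With n = 8 the allowed l are 0, 1, …, 7.
Contributions: l=2 → 5; l=3 → 7; l=4 → 9; l=5 → 11; l=6 → 13; l=7 → 15.
Orbitals: 5 + 7 + 9 + 11 + 13 + 15 = 60. With m_s fixed to a single value there is one state per orbital, giving 60 states.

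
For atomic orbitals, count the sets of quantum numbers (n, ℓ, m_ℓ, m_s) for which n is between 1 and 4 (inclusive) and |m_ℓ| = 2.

12

Treat each shell separately and count matching orbitals:
n=3 → 2; n=4 → 4.
Orbitals: 2 + 4 = 6. Including both spin states (m_s = ±1/2) gives 2 × 6 = 12 states.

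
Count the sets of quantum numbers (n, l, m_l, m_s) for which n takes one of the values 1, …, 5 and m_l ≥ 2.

20

Per-shell orbital counts meeting the constraint:
n=3 → 1; n=4 → 3; n=5 → 6.
Orbitals: 1 + 3 + 6 = 10. Including both spin states (m_s = ±1/2) gives 2 × 10 = 20 states.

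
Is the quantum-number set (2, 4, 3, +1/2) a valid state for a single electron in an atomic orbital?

Invalid

The orbital quantum number must satisfy 0 ≤ l ≤ n−1. With n = 2 the allowed l values are 0, 1, so l = 4 is out of range.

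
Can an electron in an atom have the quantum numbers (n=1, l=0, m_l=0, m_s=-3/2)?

Not allowed

The spin quantum number for an electron can only be m_s = +1/2 or −1/2; m_s = -3/2 is not one of those.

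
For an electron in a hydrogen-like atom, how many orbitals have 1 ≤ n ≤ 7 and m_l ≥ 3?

Count contributing orbitals for each principal shell:
n=4 → 1; n=5 → 3; n=6 → 6; n=7 → 10.
Total orbitals: 1 + 3 + 6 + 10 = 20.

20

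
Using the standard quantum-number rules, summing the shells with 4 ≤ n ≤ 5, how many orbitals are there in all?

41

Shell n has n² orbitals: 4²=16 + 5²=25 = 41 orbitals.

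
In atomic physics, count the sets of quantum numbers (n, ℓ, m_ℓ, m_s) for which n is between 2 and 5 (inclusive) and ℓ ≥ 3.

46

Treat each shell separately and count matching orbitals:
n=4 → 7; n=5 → 16.
Orbitals: 7 + 16 = 23. Including both spin states (m_s = ±1/2) gives 2 × 23 = 46 states.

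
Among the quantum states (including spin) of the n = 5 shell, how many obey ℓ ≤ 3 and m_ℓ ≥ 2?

Go through ℓ = 0, …, 4 (the values permitted for n = 5).
Per ℓ-value: ℓ=2 → 1; ℓ=3 → 2.
Orbitals: 1 + 2 = 3. Each orbital carries two spin states, so 3 × 2 = 6 states.

6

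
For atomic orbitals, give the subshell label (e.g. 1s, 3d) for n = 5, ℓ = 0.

ℓ = 0 corresponds to the letter 's', so the subshell is 5s.

5s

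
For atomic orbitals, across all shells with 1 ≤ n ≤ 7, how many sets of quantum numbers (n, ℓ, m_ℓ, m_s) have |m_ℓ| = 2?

60

Count contributing orbitals for each principal shell:
n=3 → 2; n=4 → 4; n=5 → 6; n=6 → 8; n=7 → 10.
Orbitals: 2 + 4 + 6 + 8 + 10 = 30. Including both spin states (m_s = ±1/2) gives 2 × 30 = 60 states.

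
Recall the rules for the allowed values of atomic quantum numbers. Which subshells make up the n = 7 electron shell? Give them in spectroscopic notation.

For n = 7, ℓ runs from 0 to 6. In spectroscopic notation ℓ = 0,1,2,… ↔ s,p,d,f,g,h,i, so the subshells are 7s, 7p, 7d, 7f, 7g, 7h, 7i.

7s, 7p, 7d, 7f, 7g, 7h, 7i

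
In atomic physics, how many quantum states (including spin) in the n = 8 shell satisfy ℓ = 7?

The n = 8 shell has ℓ = 0 through 7; check each.
Per ℓ-value: ℓ=7 → 15.
Orbitals: 15. Each orbital carries two spin states, so 15 × 2 = 30 states.

30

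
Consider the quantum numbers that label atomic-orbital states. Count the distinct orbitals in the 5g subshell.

9

A subshell has 2l+1 orbitals; with l = 4, that's 9.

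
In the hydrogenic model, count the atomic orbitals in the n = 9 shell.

The n = 9 shell contains n² = 9² = 81 orbitals.

81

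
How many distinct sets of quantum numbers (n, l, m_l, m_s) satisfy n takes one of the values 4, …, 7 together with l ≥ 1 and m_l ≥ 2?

68

For each n in the range, tally the orbitals obeying l ≥ 1 and m_l ≥ 2:
n=4 → 3; n=5 → 6; n=6 → 10; n=7 → 15.
Orbitals: 3 + 6 + 10 + 15 = 34. Including both spin states (m_s = ±1/2) gives 2 × 34 = 68 states.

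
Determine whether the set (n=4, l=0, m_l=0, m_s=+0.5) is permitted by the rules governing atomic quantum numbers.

n = 4 is a positive integer. l = 0 satisfies 0 ≤ l ≤ n−1 = 3. m_l = 0 lies in the range −l … +l (here 0). m_s = +1/2 is one of ±1/2.
All four constraints are satisfied.

Yes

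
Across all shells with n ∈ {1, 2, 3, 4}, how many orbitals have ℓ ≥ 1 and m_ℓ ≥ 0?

Treat each shell separately and count matching orbitals:
n=2 → 2; n=3 → 5; n=4 → 9.
Total orbitals: 2 + 5 + 9 = 16.

16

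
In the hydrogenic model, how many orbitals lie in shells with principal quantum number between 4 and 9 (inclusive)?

271

Shell n has n² orbitals: 4²=16 + 5²=25 + 6²=36 + 7²=49 + 8²=64 + 9²=81 = 271 orbitals.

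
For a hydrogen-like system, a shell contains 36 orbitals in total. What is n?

n² = 36 ⇒ n = 6.

n = 6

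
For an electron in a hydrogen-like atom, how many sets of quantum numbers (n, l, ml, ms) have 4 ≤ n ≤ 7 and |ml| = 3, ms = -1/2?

For each n in the range, tally the orbitals obeying |ml| = 3:
n=4 → 2; n=5 → 4; n=6 → 6; n=7 → 8.
Orbitals: 2 + 4 + 6 + 8 = 20. With ms fixed to -1/2 there is one state per orbital, so 20 states.

20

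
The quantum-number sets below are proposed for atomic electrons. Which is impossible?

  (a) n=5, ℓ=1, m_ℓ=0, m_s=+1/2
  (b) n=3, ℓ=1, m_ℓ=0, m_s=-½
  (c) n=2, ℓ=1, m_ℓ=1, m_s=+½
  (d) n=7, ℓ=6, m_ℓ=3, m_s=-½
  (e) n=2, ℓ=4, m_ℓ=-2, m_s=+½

(e)

(e) has ℓ = 4 ≥ n = 2, violating 0 ≤ ℓ ≤ n−1.
The remaining sets (a), (b), (c), (d) satisfy all four rules.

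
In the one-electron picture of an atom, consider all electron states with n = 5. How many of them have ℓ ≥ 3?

32

Go through ℓ = 0, …, 4 (the values permitted for n = 5).
The (ℓ, m_ℓ) pairs meeting ℓ ≥ 3 give: ℓ=3 → 7; ℓ=4 → 9.
Orbitals: 7 + 9 = 16. Each orbital carries two spin states, so 16 × 2 = 32 states.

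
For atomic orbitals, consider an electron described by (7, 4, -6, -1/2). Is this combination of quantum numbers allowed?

No

The magnetic quantum number must satisfy −l ≤ m_l ≤ l. With l = 4, m_l can only be -4, -3, -2, -1, 0, 1, 2, 3, 4, so m_l = -6 is forbidden.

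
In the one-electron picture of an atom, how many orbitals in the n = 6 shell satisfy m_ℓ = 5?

With n = 6 the allowed ℓ are 0, 1, …, 5.
Contributions: ℓ=5 → 1.
Total orbitals: 1.

1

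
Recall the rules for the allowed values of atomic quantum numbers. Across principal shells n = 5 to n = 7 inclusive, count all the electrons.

220

Shell n has n² orbitals: 5²=25 + 6²=36 + 7²=49 = 110 orbitals.
Two spin states per orbital: 2 × 110 = 220 electrons.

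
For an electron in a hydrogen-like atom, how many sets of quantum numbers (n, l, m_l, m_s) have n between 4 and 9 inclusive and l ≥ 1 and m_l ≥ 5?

40

Count contributing orbitals for each principal shell:
n=6 → 1; n=7 → 3; n=8 → 6; n=9 → 10.
Orbitals: 1 + 3 + 6 + 10 = 20. Including both spin states (m_s = ±1/2) gives 2 × 20 = 40 states.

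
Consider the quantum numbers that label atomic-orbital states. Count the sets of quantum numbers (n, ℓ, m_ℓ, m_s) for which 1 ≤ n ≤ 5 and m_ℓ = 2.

12

Treat each shell separately and count matching orbitals:
n=3 → 1; n=4 → 2; n=5 → 3.
Orbitals: 1 + 2 + 3 = 6. Including both spin states (m_s = ±1/2) gives 2 × 6 = 12 states.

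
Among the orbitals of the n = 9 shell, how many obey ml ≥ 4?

15

With n = 9 the allowed l are 0, 1, …, 8.
Per l-value: l=4 → 1; l=5 → 2; l=6 → 3; l=7 → 4; l=8 → 5.
Total orbitals: 1 + 2 + 3 + 4 + 5 = 15.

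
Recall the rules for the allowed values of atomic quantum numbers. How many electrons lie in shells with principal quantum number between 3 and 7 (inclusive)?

Shell n has n² orbitals: 3²=9 + 4²=16 + 5²=25 + 6²=36 + 7²=49 = 135 orbitals.
Two spin states per orbital: 2 × 135 = 270 electrons.

270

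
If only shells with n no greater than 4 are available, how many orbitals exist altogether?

30

Total orbitals = 1² + 2² + 3² + 4² = 30.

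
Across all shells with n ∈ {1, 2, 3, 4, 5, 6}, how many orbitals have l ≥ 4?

Go shell by shell, enumerating (l, m_l) with l ≥ 4:
n=5 → 9; n=6 → 20.
Total orbitals: 9 + 20 = 29.

29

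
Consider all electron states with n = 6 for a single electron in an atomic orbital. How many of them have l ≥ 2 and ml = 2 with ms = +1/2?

4

The n = 6 shell has l = 0 through 5; check each.
Contributions: l=2 → 1; l=3 → 1; l=4 → 1; l=5 → 1.
Orbitals: 1 + 1 + 1 + 1 = 4. With ms fixed to a single value there is one state per orbital, giving 4 states.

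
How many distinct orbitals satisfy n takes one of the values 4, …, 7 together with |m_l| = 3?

Treat each shell separately and count matching orbitals:
n=4 → 2; n=5 → 4; n=6 → 6; n=7 → 8.
Total orbitals: 2 + 4 + 6 + 8 = 20.

20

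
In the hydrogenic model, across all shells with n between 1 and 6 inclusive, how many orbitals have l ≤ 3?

Count contributing orbitals for each principal shell:
n=1 → 1; n=2 → 4; n=3 → 9; n=4 → 16; n=5 → 16; n=6 → 16.
Total orbitals: 1 + 4 + 9 + 16 + 16 + 16 = 62.

62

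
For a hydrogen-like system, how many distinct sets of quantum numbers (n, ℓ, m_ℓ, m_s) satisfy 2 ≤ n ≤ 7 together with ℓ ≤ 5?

Treat each shell separately and count matching orbitals:
n=2 → 4; n=3 → 9; n=4 → 16; n=5 → 25; n=6 → 36; n=7 → 36.
Orbitals: 4 + 9 + 16 + 25 + 36 + 36 = 126. Including both spin states (m_s = ±1/2) gives 2 × 126 = 252 states.

252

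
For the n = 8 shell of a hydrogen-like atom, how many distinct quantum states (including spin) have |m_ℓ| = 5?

With n = 8 the allowed ℓ are 0, 1, …, 7.
The (ℓ, m_ℓ) pairs meeting |m_ℓ| = 5 give: ℓ=5 → 2; ℓ=6 → 2; ℓ=7 → 2.
Orbitals: 2 + 2 + 2 = 6. Each orbital carries two spin states, so 6 × 2 = 12 states.

12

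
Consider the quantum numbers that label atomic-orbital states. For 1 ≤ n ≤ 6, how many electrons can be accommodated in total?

Total orbitals = 1² + 2² + 3² + 4² + 5² + 6² = 91. Doubling for spin gives 182 electrons.

182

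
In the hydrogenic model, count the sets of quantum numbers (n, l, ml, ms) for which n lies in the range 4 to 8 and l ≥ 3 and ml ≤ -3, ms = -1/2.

35

Count contributing orbitals for each principal shell:
n=4 → 1; n=5 → 3; n=6 → 6; n=7 → 10; n=8 → 15.
Orbitals: 1 + 3 + 6 + 10 + 15 = 35. With ms fixed to -1/2 there is one state per orbital, so 35 states.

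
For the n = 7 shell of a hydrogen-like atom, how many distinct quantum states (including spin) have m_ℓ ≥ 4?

The n = 7 shell has ℓ = 0 through 6; check each.
Orbitals with m_ℓ ≥ 4, by ℓ: ℓ=4 → 1; ℓ=5 → 2; ℓ=6 → 3.
Orbitals: 1 + 2 + 3 = 6. Each orbital carries two spin states, so 6 × 2 = 12 states.

12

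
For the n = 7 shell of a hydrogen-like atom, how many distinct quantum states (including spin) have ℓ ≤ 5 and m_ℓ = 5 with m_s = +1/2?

Per ℓ-value: ℓ=5 → 1.
Orbitals: 1. With m_s fixed to a single value there is one state per orbital, giving 1 state.

1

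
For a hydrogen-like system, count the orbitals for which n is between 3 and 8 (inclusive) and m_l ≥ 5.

Go shell by shell, enumerating (l, m_l) with m_l ≥ 5:
n=6 → 1; n=7 → 3; n=8 → 6.
Total orbitals: 1 + 3 + 6 = 10.

10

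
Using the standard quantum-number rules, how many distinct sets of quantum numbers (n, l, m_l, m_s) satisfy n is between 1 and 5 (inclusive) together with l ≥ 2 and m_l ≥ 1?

Work shell by shell — for each n, count the (l, m_l) pairs that satisfy l ≥ 2 and m_l ≥ 1:
n=3 → 2; n=4 → 5; n=5 → 9.
Orbitals: 2 + 5 + 9 = 16. Including both spin states (m_s = ±1/2) gives 2 × 16 = 32 states.

32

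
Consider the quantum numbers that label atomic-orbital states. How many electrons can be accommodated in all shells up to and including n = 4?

60

Total orbitals = 1² + 2² + 3² + 4² = 30. Doubling for spin gives 60 electrons.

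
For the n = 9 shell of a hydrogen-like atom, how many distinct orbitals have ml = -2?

7

For n = 9, l ranges over 0 … 8.
Per l-value: l=2 → 1; l=3 → 1; l=4 → 1; l=5 → 1; l=6 → 1; l=7 → 1; l=8 → 1.
Total orbitals: 1 + 1 + 1 + 1 + 1 + 1 + 1 = 7.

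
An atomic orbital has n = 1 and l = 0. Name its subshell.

1s

l = 0 corresponds to the letter 's', so the subshell is 1s.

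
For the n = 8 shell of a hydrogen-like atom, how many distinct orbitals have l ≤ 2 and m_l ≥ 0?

6

Go through l = 0, …, 7 (the values permitted for n = 8).
Orbitals with l ≤ 2 and m_l ≥ 0, by l: l=0 → 1; l=1 → 2; l=2 → 3.
Total orbitals: 1 + 2 + 3 = 6.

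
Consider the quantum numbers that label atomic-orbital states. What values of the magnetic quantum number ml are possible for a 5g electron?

-4, -3, -2, -1, 0, 1, 2, 3, 4

The 5g subshell has l = 4, and ml takes every integer from −l to +l. With l = 4 that gives the 9 values -4, -3, -2, -1, 0, 1, 2, 3, 4.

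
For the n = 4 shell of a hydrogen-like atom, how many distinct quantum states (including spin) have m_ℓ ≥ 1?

12

Contributions: ℓ=1 → 1; ℓ=2 → 2; ℓ=3 → 3.
Orbitals: 1 + 2 + 3 = 6. Each orbital carries two spin states, so 6 × 2 = 12 states.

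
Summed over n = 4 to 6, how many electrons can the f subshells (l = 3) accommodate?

An f subshell (l = 3) exists for every n ≥ 4, so shells n = 4, 5, 6 each contribute one — 3 subshells.
Since each f subshell holds 2(2·3+1) = 14 electrons, the total is 3 × 14 = 42.

42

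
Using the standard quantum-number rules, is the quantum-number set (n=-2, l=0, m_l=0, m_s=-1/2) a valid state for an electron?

The principal quantum number must be a positive integer (n ≥ 1), but here n = -2.

Not allowed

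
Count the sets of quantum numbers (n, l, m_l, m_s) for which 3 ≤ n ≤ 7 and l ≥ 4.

124

Count contributing orbitals for each principal shell:
n=5 → 9; n=6 → 20; n=7 → 33.
Orbitals: 9 + 20 + 33 = 62. Including both spin states (m_s = ±1/2) gives 2 × 62 = 124 states.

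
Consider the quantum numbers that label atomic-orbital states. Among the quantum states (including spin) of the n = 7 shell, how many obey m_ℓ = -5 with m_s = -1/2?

2

Orbitals with m_ℓ = -5, by ℓ: ℓ=5 → 1; ℓ=6 → 1.
Orbitals: 1 + 1 = 2. With m_s fixed to a single value there is one state per orbital, giving 2 states.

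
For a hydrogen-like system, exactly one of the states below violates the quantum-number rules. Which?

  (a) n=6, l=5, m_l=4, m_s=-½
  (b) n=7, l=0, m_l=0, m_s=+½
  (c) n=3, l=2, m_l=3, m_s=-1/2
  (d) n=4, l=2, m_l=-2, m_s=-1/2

(c) has |m_l| = 3 > l = 2, violating −l ≤ m_l ≤ l.
The remaining sets (a), (b), (d) satisfy all four rules.

(c)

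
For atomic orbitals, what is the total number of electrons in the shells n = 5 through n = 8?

348

Shell n has n² orbitals: 5²=25 + 6²=36 + 7²=49 + 8²=64 = 174 orbitals.
Two spin states per orbital: 2 × 174 = 348 electrons.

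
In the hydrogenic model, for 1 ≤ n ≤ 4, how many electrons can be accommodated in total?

Total orbitals = 1² + 2² + 3² + 4² = 30. Doubling for spin gives 60 electrons.

60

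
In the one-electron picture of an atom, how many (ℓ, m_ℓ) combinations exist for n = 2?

The n = 2 shell contains n² = 2² = 4 orbitals.

4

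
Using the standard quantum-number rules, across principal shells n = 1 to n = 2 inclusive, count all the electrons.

10

Shell n has n² orbitals: 1²=1 + 2²=4 = 5 orbitals.
Two spin states per orbital: 2 × 5 = 10 electrons.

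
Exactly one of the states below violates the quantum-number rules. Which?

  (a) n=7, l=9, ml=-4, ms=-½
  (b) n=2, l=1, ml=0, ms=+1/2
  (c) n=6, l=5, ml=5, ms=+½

(a)

(a) has l = 9 ≥ n = 7, violating 0 ≤ l ≤ n−1.
The remaining sets (b), (c) satisfy all four rules.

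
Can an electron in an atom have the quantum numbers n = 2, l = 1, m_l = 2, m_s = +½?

The magnetic quantum number must satisfy −l ≤ m_l ≤ l. With l = 1, m_l can only be -1, 0, 1, so m_l = 2 is forbidden.

Invalid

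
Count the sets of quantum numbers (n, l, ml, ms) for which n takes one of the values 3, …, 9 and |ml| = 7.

Go shell by shell, enumerating (l, ml) with |ml| = 7:
n=8 → 2; n=9 → 4.
Orbitals: 2 + 4 = 6. Including both spin states (ms = ±1/2) gives 2 × 6 = 12 states.

12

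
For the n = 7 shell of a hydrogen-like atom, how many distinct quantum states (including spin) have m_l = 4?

Go through l = 0, …, 6 (the values permitted for n = 7).
Contributions: l=4 → 1; l=5 → 1; l=6 → 1.
Orbitals: 1 + 1 + 1 = 3. Each orbital carries two spin states, so 3 × 2 = 6 states.

6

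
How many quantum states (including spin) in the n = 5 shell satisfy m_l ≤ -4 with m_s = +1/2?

1

The n = 5 shell has l = 0 through 4; check each.
Per l-value: l=4 → 1.
Orbitals: 1. With m_s fixed to a single value there is one state per orbital, giving 1 state.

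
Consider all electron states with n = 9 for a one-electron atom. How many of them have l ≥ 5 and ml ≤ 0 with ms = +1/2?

30

The n = 9 shell has l = 0 through 8; check each.
Contributions: l=5 → 6; l=6 → 7; l=7 → 8; l=8 → 9.
Orbitals: 6 + 7 + 8 + 9 = 30. With ms fixed to a single value there is one state per orbital, giving 30 states.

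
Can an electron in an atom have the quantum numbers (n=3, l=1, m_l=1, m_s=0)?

No

The spin quantum number for an electron can only be m_s = +1/2 or −1/2; m_s = 0 is not one of those.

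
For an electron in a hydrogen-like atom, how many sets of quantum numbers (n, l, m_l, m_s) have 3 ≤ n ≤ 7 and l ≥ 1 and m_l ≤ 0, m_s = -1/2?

75

Per-shell orbital counts meeting the constraint:
n=3 → 5; n=4 → 9; n=5 → 14; n=6 → 20; n=7 → 27.
Orbitals: 5 + 9 + 14 + 20 + 27 = 75. With m_s fixed to -1/2 there is one state per orbital, so 75 states.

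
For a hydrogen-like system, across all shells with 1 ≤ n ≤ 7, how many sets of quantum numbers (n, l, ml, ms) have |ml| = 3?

Go shell by shell, enumerating (l, ml) with |ml| = 3:
n=4 → 2; n=5 → 4; n=6 → 6; n=7 → 8.
Orbitals: 2 + 4 + 6 + 8 = 20. Including both spin states (ms = ±1/2) gives 2 × 20 = 40 states.

40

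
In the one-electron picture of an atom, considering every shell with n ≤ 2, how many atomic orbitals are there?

5

Total orbitals = 1² + 2² = 5.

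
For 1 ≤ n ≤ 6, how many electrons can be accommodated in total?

Total orbitals = 1² + 2² + 3² + 4² + 5² + 6² = 91. Doubling for spin gives 182 electrons.

182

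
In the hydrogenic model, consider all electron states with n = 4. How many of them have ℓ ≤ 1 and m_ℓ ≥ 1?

The n = 4 shell has ℓ = 0 through 3; check each.
Per ℓ-value: ℓ=1 → 1.
Orbitals: 1. Each orbital carries two spin states, so 1 × 2 = 2 states.

2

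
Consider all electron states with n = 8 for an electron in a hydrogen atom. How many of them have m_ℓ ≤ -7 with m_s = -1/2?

For n = 8, ℓ ranges over 0 … 7.
Contributions: ℓ=7 → 1.
Orbitals: 1. With m_s fixed to a single value there is one state per orbital, giving 1 state.

1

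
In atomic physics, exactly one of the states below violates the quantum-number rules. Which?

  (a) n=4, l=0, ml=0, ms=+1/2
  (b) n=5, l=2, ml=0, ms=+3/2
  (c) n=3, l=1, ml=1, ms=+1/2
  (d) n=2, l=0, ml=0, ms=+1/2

(b)

(b) has ms = +3/2, but an electron's spin must be ±1/2.
The remaining sets (a), (c), (d) satisfy all four rules.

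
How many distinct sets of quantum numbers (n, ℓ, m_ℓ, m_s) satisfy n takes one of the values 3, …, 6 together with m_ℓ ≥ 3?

Per-shell orbital counts meeting the constraint:
n=4 → 1; n=5 → 3; n=6 → 6.
Orbitals: 1 + 3 + 6 = 10. Including both spin states (m_s = ±1/2) gives 2 × 10 = 20 states.

20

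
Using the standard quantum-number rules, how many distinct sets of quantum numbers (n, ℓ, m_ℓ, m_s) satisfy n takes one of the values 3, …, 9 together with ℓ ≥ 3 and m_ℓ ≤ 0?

238

Go shell by shell, enumerating (ℓ, m_ℓ) with ℓ ≥ 3 and m_ℓ ≤ 0:
n=4 → 4; n=5 → 9; n=6 → 15; n=7 → 22; n=8 → 30; n=9 → 39.
Orbitals: 4 + 9 + 15 + 22 + 30 + 39 = 119. Including both spin states (m_s = ±1/2) gives 2 × 119 = 238 states.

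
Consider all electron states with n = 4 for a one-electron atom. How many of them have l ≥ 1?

30

The n = 4 shell has l = 0 through 3; check each.
The (l, m_l) pairs meeting l ≥ 1 give: l=1 → 3; l=2 → 5; l=3 → 7.
Orbitals: 3 + 5 + 7 = 15. Each orbital carries two spin states, so 15 × 2 = 30 states.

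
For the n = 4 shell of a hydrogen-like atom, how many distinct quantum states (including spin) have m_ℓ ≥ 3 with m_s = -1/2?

1

For n = 4, ℓ ranges over 0 … 3.
The (ℓ, m_ℓ) pairs meeting m_ℓ ≥ 3 give: ℓ=3 → 1.
Orbitals: 1. With m_s fixed to a single value there is one state per orbital, giving 1 state.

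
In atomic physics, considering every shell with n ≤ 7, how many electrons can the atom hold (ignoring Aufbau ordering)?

280

Total orbitals = 1² + 2² + 3² + 4² + 5² + 6² + 7² = 140. Doubling for spin gives 280 electrons.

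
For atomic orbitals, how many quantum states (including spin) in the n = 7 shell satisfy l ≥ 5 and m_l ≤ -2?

18

Orbitals with l ≥ 5 and m_l ≤ -2, by l: l=5 → 4; l=6 → 5.
Orbitals: 4 + 5 = 9. Each orbital carries two spin states, so 9 × 2 = 18 states.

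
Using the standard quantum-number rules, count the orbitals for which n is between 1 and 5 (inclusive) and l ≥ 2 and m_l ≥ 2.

Treat each shell separately and count matching orbitals:
n=3 → 1; n=4 → 3; n=5 → 6.
Total orbitals: 1 + 3 + 6 = 10.

10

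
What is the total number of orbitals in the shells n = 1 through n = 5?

Shell n has n² orbitals: 1²=1 + 2²=4 + 3²=9 + 4²=16 + 5²=25 = 55 orbitals.

55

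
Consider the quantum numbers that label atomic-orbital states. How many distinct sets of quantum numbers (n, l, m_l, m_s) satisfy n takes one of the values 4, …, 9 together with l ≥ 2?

For each n in the range, tally the orbitals obeying l ≥ 2:
n=4 → 12; n=5 → 21; n=6 → 32; n=7 → 45; n=8 → 60; n=9 → 77.
Orbitals: 12 + 21 + 32 + 45 + 60 + 77 = 247. Including both spin states (m_s = ±1/2) gives 2 × 247 = 494 states.

494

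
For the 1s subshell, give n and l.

The leading integer gives n = 1; the letter 's' means l = 0.

n = 1, l = 0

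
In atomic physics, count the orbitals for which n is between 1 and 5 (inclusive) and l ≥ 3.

23

Count contributing orbitals for each principal shell:
n=4 → 7; n=5 → 16.
Total orbitals: 7 + 16 = 23.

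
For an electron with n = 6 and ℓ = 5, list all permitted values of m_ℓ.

m_ℓ takes every integer from −ℓ to +ℓ. With ℓ = 5 that gives the 11 values -5, -4, -3, -2, -1, 0, 1, 2, 3, 4, 5.

-5, -4, -3, -2, -1, 0, 1, 2, 3, 4, 5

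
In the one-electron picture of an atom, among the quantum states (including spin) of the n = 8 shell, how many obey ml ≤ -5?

12

Per l-value: l=5 → 1; l=6 → 2; l=7 → 3.
Orbitals: 1 + 2 + 3 = 6. Each orbital carries two spin states, so 6 × 2 = 12 states.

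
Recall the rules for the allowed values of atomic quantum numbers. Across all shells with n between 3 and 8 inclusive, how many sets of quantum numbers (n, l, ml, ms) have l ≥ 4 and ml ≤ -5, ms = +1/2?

Count contributing orbitals for each principal shell:
n=6 → 1; n=7 → 3; n=8 → 6.
Orbitals: 1 + 3 + 6 = 10. With ms fixed to +1/2 there is one state per orbital, so 10 states.

10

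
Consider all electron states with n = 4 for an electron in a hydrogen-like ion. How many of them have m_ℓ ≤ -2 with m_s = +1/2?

3

Contributions: ℓ=2 → 1; ℓ=3 → 2.
Orbitals: 1 + 2 = 3. With m_s fixed to a single value there is one state per orbital, giving 3 states.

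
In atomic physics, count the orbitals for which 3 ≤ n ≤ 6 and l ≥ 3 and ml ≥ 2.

16

Per-shell orbital counts meeting the constraint:
n=4 → 2; n=5 → 5; n=6 → 9.
Total orbitals: 2 + 5 + 9 = 16.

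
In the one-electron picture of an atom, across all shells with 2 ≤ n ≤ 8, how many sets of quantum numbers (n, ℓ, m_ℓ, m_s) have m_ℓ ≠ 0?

336

For each n in the range, tally the orbitals obeying m_ℓ ≠ 0:
n=2 → 2; n=3 → 6; n=4 → 12; n=5 → 20; n=6 → 30; n=7 → 42; n=8 → 56.
Orbitals: 2 + 6 + 12 + 20 + 30 + 42 + 56 = 168. Including both spin states (m_s = ±1/2) gives 2 × 168 = 336 states.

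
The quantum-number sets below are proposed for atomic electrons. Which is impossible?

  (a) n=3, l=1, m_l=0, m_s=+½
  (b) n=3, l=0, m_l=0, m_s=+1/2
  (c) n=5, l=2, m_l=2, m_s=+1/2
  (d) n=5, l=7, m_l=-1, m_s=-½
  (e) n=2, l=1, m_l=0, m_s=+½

(d)

(d) has l = 7 ≥ n = 5, violating 0 ≤ l ≤ n−1.
The remaining sets (a), (b), (c), (e) satisfy all four rules.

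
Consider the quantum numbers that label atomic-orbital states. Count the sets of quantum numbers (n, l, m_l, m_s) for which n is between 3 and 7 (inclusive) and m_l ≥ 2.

70

Treat each shell separately and count matching orbitals:
n=3 → 1; n=4 → 3; n=5 → 6; n=6 → 10; n=7 → 15.
Orbitals: 1 + 3 + 6 + 10 + 15 = 35. Including both spin states (m_s = ±1/2) gives 2 × 35 = 70 states.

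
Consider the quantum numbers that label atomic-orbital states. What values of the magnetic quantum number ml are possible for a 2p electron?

-1, 0, 1

The 2p subshell has l = 1, and ml takes every integer from −l to +l. With l = 1 that gives the 3 values -1, 0, 1.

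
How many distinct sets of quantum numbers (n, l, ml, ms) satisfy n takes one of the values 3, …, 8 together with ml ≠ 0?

332

Go shell by shell, enumerating (l, ml) with ml ≠ 0:
n=3 → 6; n=4 → 12; n=5 → 20; n=6 → 30; n=7 → 42; n=8 → 56.
Orbitals: 6 + 12 + 20 + 30 + 42 + 56 = 166. Including both spin states (ms = ±1/2) gives 2 × 166 = 332 states.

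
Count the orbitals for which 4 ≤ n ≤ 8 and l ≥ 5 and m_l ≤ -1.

34

Count contributing orbitals for each principal shell:
n=6 → 5; n=7 → 11; n=8 → 18.
Total orbitals: 5 + 11 + 18 = 34.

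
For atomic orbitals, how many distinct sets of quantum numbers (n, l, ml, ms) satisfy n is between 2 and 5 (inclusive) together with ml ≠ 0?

Treat each shell separately and count matching orbitals:
n=2 → 2; n=3 → 6; n=4 → 12; n=5 → 20.
Orbitals: 2 + 6 + 12 + 20 = 40. Including both spin states (ms = ±1/2) gives 2 × 40 = 80 states.

80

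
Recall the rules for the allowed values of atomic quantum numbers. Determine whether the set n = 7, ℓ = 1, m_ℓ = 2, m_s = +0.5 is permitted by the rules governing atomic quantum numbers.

The magnetic quantum number must satisfy −ℓ ≤ m_ℓ ≤ ℓ. With ℓ = 1, m_ℓ can only be -1, 0, 1, so m_ℓ = 2 is forbidden.

No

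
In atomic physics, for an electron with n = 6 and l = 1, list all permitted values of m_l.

m_l takes every integer from −l to +l. With l = 1 that gives the 3 values -1, 0, 1.

-1, 0, 1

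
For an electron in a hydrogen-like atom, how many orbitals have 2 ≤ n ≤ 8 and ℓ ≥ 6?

Go shell by shell, enumerating (ℓ, m_ℓ) with ℓ ≥ 6:
n=7 → 13; n=8 → 28.
Total orbitals: 13 + 28 = 41.

41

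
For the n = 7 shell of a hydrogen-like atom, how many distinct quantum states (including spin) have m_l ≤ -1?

For n = 7, l ranges over 0 … 6.
Orbitals with m_l ≤ -1, by l: l=1 → 1; l=2 → 2; l=3 → 3; l=4 → 4; l=5 → 5; l=6 → 6.
Orbitals: 1 + 2 + 3 + 4 + 5 + 6 = 21. Each orbital carries two spin states, so 21 × 2 = 42 states.

42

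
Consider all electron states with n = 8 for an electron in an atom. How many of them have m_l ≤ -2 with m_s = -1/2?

21

The n = 8 shell has l = 0 through 7; check each.
Per l-value: l=2 → 1; l=3 → 2; l=4 → 3; l=5 → 4; l=6 → 5; l=7 → 6.
Orbitals: 1 + 2 + 3 + 4 + 5 + 6 = 21. With m_s fixed to a single value there is one state per orbital, giving 21 states.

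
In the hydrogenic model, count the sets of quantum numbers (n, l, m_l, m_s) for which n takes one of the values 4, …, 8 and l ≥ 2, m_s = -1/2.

170

Per-shell orbital counts meeting the constraint:
n=4 → 12; n=5 → 21; n=6 → 32; n=7 → 45; n=8 → 60.
Orbitals: 12 + 21 + 32 + 45 + 60 = 170. With m_s fixed to -1/2 there is one state per orbital, so 170 states.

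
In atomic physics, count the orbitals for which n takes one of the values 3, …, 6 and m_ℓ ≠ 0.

68

For each n in the range, tally the orbitals obeying m_ℓ ≠ 0:
n=3 → 6; n=4 → 12; n=5 → 20; n=6 → 30.
Total orbitals: 6 + 12 + 20 + 30 = 68.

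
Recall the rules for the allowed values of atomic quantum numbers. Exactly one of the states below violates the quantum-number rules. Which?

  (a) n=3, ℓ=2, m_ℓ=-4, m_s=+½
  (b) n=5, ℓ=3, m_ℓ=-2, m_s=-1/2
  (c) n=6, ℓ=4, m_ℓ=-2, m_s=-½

(a) has |m_ℓ| = 4 > ℓ = 2, violating −ℓ ≤ m_ℓ ≤ ℓ.
The remaining sets (b), (c) satisfy all four rules.

(a)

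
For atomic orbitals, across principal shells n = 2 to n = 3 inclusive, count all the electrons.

Shell n has n² orbitals: 2²=4 + 3²=9 = 13 orbitals.
Two spin states per orbital: 2 × 13 = 26 electrons.

26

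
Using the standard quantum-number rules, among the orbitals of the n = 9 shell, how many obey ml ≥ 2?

28

The n = 9 shell has l = 0 through 8; check each.
The (l, ml) pairs meeting ml ≥ 2 give: l=2 → 1; l=3 → 2; l=4 → 3; l=5 → 4; l=6 → 5; l=7 → 6; l=8 → 7.
Total orbitals: 1 + 2 + 3 + 4 + 5 + 6 + 7 = 28.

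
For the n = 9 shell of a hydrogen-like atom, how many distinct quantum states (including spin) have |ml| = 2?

28

The n = 9 shell has l = 0 through 8; check each.
Contributions: l=2 → 2; l=3 → 2; l=4 → 2; l=5 → 2; l=6 → 2; l=7 → 2; l=8 → 2.
Orbitals: 2 + 2 + 2 + 2 + 2 + 2 + 2 = 14. Each orbital carries two spin states, so 14 × 2 = 28 states.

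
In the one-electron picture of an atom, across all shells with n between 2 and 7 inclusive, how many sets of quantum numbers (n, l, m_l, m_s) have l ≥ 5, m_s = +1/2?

For each n in the range, tally the orbitals obeying l ≥ 5:
n=6 → 11; n=7 → 24.
Orbitals: 11 + 24 = 35. With m_s fixed to +1/2 there is one state per orbital, so 35 states.

35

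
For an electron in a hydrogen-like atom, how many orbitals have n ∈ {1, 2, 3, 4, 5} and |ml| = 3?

6

Go shell by shell, enumerating (l, ml) with |ml| = 3:
n=4 → 2; n=5 → 4.
Total orbitals: 2 + 4 = 6.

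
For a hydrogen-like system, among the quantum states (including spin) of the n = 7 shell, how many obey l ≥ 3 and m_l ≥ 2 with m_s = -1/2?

14

Go through l = 0, …, 6 (the values permitted for n = 7).
Orbitals with l ≥ 3 and m_l ≥ 2, by l: l=3 → 2; l=4 → 3; l=5 → 4; l=6 → 5.
Orbitals: 2 + 3 + 4 + 5 = 14. With m_s fixed to a single value there is one state per orbital, giving 14 states.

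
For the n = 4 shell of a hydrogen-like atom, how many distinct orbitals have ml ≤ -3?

1

The n = 4 shell has l = 0 through 3; check each.
Per l-value: l=3 → 1.
Total orbitals: 1.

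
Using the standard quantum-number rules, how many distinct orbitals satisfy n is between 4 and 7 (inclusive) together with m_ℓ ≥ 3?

Go shell by shell, enumerating (ℓ, m_ℓ) with m_ℓ ≥ 3:
n=4 → 1; n=5 → 3; n=6 → 6; n=7 → 10.
Total orbitals: 1 + 3 + 6 + 10 = 20.

20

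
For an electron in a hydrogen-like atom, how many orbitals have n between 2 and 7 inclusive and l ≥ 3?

90

Count contributing orbitals for each principal shell:
n=4 → 7; n=5 → 16; n=6 → 27; n=7 → 40.
Total orbitals: 7 + 16 + 27 + 40 = 90.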